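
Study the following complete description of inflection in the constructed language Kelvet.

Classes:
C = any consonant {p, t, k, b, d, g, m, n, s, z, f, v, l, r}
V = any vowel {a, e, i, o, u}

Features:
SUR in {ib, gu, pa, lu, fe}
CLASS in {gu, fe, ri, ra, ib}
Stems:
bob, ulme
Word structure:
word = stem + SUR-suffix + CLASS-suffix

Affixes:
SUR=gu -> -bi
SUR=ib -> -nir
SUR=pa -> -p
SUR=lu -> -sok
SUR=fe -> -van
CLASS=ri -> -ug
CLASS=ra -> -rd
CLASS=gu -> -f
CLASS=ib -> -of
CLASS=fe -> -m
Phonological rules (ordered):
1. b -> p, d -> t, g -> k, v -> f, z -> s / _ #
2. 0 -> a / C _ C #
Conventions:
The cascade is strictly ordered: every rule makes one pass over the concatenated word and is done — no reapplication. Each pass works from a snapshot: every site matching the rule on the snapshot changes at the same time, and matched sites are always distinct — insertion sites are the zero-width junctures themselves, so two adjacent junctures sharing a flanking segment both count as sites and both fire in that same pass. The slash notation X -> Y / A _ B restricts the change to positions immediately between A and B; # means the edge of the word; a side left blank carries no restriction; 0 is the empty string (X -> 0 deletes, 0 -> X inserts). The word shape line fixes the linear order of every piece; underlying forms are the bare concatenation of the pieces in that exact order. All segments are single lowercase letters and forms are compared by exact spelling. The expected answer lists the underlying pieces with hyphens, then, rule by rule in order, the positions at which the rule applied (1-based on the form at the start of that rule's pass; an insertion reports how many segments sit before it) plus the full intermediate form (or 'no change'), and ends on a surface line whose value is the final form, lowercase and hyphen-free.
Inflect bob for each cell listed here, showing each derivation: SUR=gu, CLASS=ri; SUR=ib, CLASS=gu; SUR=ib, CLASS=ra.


cell SUR=gu, CLASS=ri:
underlying: bob-bi-ug
1. b -> p, d -> t, g -> k, v -> f, z -> s / _ #: fires at position(s) 7: bobbiuk
2. 0 -> a / C _ C #: no change
surface: bobbiuk

cell SUR=ib, CLASS=gu:
underlying: bob-nir-f
1. b -> p, d -> t, g -> k, v -> f, z -> s / _ #: no change
2. 0 -> a / C _ C #: inserts after position(s) 6: bobniraf
surface: bobniraf

cell SUR=ib, CLASS=ra:
underlying: bob-nir-rd
1. b -> p, d -> t, g -> k, v -> f, z -> s / _ #: fires at position(s) 8: bobnirrt
2. 0 -> a / C _ C #: inserts after position(s) 7: bobnirrat
surface: bobnirrat


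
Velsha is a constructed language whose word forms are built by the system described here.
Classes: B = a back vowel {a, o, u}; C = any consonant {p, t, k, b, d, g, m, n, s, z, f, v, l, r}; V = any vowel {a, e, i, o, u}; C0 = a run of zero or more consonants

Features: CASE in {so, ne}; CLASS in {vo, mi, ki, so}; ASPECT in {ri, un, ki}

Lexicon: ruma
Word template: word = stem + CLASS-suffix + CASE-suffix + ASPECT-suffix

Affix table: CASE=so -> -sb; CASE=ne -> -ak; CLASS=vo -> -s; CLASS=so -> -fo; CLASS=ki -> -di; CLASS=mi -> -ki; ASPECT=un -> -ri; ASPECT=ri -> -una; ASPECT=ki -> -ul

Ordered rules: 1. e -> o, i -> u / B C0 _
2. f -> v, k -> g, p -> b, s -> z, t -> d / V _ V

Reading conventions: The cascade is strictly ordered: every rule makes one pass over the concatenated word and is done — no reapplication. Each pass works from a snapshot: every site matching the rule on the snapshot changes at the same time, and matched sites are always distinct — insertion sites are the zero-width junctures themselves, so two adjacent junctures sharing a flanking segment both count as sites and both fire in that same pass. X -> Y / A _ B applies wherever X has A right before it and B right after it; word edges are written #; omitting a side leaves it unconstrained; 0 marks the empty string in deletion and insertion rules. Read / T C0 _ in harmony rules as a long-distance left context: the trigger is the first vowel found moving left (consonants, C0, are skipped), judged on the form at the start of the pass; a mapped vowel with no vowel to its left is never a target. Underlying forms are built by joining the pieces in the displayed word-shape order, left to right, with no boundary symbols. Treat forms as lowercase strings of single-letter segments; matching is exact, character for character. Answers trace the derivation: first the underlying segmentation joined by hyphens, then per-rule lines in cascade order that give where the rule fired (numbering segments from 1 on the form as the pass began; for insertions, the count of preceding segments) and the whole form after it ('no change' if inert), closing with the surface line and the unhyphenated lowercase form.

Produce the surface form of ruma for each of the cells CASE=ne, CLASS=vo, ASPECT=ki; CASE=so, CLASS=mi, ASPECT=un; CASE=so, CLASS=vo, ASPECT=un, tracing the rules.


cell CASE=ne, CLASS=vo, ASPECT=ki:
underlying: ruma-s-ak-ul
1. e -> o, i -> u / B C0 _: no change
2. f -> v, k -> g, p -> b, s -> z, t -> d / V _ V: fires at position(s) 5, 7: rumazagul
surface: rumazagul

cell CASE=so, CLASS=mi, ASPECT=un:
underlying: ruma-ki-sb-ri
1. e -> o, i -> u / B C0 _: fires at position(s) 6: rumakusbri
2. f -> v, k -> g, p -> b, s -> z, t -> d / V _ V: fires at position(s) 5: rumagusbri
surface: rumagusbri

cell CASE=so, CLASS=vo, ASPECT=un:
underlying: ruma-s-sb-ri
1. e -> o, i -> u / B C0 _: fires at position(s) 9: rumassbru
2. f -> v, k -> g, p -> b, s -> z, t -> d / V _ V: no change
surface: rumassbru


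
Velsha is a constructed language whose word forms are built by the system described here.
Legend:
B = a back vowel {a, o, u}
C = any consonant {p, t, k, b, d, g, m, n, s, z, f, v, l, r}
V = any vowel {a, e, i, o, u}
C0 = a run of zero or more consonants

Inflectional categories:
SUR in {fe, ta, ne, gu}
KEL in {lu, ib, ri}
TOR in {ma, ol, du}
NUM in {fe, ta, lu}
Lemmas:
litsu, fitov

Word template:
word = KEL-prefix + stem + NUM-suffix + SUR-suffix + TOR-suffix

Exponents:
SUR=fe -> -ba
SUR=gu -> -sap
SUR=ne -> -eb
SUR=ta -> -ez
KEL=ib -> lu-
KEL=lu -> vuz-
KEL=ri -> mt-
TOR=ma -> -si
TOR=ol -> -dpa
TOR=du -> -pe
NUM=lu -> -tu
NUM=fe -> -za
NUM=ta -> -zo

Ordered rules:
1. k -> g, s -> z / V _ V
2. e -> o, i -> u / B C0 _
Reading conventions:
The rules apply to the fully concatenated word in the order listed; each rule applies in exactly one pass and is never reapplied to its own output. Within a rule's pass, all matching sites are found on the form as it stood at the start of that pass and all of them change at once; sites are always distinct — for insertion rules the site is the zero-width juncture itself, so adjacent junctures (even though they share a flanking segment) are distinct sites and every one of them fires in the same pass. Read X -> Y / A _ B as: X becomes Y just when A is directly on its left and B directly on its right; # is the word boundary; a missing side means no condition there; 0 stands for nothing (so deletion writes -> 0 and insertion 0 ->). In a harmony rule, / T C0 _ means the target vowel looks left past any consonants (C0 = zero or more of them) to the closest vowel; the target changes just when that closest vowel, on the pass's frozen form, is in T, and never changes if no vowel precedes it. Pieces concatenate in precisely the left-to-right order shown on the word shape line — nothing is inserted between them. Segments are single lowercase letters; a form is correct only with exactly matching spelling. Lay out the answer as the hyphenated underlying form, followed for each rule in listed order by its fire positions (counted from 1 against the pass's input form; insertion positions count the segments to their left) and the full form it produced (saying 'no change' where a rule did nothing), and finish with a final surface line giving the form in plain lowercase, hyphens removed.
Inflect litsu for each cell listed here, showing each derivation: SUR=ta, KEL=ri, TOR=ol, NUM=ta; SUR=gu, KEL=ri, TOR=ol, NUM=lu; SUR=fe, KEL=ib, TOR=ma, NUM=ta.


cell SUR=ta, KEL=ri, TOR=ol, NUM=ta:
underlying: mt-litsu-zo-ez-dpa
1. k -> g, s -> z / V _ V: no change
2. e -> o, i -> u / B C0 _: fires at position(s) 10: mtlitsuzoozdpa
surface: mtlitsuzoozdpa

cell SUR=gu, KEL=ri, TOR=ol, NUM=lu:
underlying: mt-litsu-tu-sap-dpa
1. k -> g, s -> z / V _ V: fires at position(s) 10: mtlitsutuzapdpa
2. e -> o, i -> u / B C0 _: no change
surface: mtlitsutuzapdpa

cell SUR=fe, KEL=ib, TOR=ma, NUM=ta:
underlying: lu-litsu-zo-ba-si
1. k -> g, s -> z / V _ V: fires at position(s) 12: lulitsuzobazi
2. e -> o, i -> u / B C0 _: fires at position(s) 4, 13: lulutsuzobazu
surface: lulutsuzobazu


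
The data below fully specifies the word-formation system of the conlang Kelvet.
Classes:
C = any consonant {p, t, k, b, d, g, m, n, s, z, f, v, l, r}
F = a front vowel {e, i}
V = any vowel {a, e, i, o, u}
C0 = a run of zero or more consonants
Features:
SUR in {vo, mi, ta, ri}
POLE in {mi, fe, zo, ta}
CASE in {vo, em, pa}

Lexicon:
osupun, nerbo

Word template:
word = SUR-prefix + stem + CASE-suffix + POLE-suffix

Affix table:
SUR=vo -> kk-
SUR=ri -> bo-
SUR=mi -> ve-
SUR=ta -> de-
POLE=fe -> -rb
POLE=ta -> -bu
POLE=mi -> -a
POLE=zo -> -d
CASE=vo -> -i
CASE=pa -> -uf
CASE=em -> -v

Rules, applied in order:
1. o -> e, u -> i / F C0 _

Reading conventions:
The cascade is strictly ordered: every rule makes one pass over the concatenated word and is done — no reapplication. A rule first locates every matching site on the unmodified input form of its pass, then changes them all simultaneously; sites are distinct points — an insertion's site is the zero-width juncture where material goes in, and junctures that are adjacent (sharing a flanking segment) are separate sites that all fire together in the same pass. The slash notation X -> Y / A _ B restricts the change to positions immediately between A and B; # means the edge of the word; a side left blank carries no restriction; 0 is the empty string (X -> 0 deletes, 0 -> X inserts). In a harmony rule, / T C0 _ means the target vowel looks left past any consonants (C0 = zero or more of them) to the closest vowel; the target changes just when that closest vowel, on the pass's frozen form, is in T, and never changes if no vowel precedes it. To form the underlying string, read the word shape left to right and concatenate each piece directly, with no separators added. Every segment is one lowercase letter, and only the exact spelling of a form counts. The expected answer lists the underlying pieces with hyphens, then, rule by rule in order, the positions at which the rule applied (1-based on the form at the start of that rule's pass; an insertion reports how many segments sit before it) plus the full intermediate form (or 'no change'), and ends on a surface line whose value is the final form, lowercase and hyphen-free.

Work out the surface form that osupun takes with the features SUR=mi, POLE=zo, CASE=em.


underlying: ve-osupun-v-d
1. o -> e, u -> i / F C0 _: fires at position(s) 3: veesupunvd
surface: veesupunvd


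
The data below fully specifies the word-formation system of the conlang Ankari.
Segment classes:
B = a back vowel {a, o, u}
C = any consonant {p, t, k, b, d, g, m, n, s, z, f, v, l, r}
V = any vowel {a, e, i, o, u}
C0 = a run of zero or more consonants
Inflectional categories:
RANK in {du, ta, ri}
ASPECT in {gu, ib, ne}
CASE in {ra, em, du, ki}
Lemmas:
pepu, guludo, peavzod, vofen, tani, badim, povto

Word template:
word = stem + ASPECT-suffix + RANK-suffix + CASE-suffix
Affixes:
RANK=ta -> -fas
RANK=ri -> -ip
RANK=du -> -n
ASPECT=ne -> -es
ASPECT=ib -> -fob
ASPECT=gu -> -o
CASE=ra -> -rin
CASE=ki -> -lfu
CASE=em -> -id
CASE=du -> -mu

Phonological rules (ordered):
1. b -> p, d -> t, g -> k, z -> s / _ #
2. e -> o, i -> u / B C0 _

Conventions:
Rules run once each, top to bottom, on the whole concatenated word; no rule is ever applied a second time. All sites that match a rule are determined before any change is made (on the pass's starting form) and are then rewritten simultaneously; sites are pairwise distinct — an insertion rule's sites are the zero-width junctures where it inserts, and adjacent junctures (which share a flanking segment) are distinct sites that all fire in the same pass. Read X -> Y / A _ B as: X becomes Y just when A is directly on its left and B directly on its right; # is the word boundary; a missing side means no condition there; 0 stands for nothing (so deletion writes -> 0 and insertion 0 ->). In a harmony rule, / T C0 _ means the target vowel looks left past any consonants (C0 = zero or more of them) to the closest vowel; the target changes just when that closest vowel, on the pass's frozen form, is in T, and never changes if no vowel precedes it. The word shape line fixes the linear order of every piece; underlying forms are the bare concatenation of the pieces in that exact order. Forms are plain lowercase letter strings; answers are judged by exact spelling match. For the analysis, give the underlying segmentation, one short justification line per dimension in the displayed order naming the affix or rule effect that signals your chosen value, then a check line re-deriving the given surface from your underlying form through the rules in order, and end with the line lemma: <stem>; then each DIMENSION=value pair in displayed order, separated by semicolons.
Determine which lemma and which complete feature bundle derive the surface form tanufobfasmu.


underlying: tani-fob-fas-mu
RANK=ta - signalled by the affix -fas
ASPECT=ib - signalled by the affix -fob
CASE=du - signalled by the affix -mu
check: tanifobfasmu -> tanifobfasmu -> tanufobfasmu
lemma: tani; RANK=ta; ASPECT=ib; CASE=du


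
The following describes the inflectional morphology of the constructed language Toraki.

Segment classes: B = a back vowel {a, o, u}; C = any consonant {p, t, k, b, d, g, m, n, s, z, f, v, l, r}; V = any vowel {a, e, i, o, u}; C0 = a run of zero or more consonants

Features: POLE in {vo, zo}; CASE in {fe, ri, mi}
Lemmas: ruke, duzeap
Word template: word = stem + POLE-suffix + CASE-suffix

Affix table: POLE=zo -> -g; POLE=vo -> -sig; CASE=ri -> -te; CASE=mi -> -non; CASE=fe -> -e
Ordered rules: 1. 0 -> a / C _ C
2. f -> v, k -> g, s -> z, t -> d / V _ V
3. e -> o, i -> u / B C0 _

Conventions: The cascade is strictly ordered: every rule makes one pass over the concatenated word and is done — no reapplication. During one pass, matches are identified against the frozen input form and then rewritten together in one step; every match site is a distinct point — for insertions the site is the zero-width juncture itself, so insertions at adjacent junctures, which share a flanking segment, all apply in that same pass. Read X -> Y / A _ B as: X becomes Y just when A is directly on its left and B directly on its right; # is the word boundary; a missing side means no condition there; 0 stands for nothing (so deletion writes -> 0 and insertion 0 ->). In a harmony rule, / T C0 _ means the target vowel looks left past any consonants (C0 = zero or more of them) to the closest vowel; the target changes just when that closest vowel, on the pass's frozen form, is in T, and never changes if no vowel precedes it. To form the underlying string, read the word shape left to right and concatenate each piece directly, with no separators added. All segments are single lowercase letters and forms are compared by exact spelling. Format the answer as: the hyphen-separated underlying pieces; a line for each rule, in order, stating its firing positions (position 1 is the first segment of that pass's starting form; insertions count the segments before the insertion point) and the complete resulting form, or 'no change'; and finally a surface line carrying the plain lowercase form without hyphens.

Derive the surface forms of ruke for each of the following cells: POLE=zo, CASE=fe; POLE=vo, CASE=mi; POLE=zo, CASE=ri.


cell POLE=zo, CASE=fe:
underlying: ruke-g-e
1. 0 -> a / C _ C: no change
2. f -> v, k -> g, s -> z, t -> d / V _ V: fires at position(s) 3: rugege
3. e -> o, i -> u / B C0 _: fires at position(s) 4: rugoge
surface: rugoge

cell POLE=vo, CASE=mi:
underlying: ruke-sig-non
1. 0 -> a / C _ C: inserts after position(s) 7: rukesiganon
2. f -> v, k -> g, s -> z, t -> d / V _ V: fires at position(s) 3, 5: rugeziganon
3. e -> o, i -> u / B C0 _: fires at position(s) 4: rugoziganon
surface: rugoziganon

cell POLE=zo, CASE=ri:
underlying: ruke-g-te
1. 0 -> a / C _ C: inserts after position(s) 5: rukegate
2. f -> v, k -> g, s -> z, t -> d / V _ V: fires at position(s) 3, 7: rugegade
3. e -> o, i -> u / B C0 _: fires at position(s) 4, 8: rugogado
surface: rugogado


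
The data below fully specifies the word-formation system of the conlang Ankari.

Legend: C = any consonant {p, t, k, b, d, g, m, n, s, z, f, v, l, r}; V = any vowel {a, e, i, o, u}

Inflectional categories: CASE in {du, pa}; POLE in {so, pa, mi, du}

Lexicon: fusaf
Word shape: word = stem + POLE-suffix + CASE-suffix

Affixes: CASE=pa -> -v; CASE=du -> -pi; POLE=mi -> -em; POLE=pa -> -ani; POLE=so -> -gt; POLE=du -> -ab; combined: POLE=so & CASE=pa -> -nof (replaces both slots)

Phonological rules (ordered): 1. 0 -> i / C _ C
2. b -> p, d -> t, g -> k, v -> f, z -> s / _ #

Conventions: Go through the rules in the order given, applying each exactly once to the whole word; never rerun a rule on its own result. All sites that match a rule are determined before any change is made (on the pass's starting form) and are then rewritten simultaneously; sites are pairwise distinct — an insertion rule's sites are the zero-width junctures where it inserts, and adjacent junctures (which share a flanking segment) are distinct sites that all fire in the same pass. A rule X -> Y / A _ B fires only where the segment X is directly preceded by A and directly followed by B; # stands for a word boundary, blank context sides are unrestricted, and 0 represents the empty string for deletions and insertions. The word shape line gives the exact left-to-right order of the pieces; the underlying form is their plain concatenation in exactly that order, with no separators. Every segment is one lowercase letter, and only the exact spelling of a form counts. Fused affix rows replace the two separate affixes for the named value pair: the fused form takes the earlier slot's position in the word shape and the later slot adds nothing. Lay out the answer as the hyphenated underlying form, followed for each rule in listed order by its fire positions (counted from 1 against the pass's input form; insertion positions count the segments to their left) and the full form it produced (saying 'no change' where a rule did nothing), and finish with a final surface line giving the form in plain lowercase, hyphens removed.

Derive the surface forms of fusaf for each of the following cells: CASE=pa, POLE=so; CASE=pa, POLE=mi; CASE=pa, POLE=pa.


cell CASE=pa, POLE=so:
underlying: fusaf-nof
1. 0 -> i / C _ C: inserts after position(s) 5: fusafinof
2. b -> p, d -> t, g -> k, v -> f, z -> s / _ #: no change
surface: fusafinof

cell CASE=pa, POLE=mi:
underlying: fusaf-em-v
1. 0 -> i / C _ C: inserts after position(s) 7: fusafemiv
2. b -> p, d -> t, g -> k, v -> f, z -> s / _ #: fires at position(s) 9: fusafemif
surface: fusafemif

cell CASE=pa, POLE=pa:
underlying: fusaf-ani-v
1. 0 -> i / C _ C: no change
2. b -> p, d -> t, g -> k, v -> f, z -> s / _ #: fires at position(s) 9: fusafanif
surface: fusafanif


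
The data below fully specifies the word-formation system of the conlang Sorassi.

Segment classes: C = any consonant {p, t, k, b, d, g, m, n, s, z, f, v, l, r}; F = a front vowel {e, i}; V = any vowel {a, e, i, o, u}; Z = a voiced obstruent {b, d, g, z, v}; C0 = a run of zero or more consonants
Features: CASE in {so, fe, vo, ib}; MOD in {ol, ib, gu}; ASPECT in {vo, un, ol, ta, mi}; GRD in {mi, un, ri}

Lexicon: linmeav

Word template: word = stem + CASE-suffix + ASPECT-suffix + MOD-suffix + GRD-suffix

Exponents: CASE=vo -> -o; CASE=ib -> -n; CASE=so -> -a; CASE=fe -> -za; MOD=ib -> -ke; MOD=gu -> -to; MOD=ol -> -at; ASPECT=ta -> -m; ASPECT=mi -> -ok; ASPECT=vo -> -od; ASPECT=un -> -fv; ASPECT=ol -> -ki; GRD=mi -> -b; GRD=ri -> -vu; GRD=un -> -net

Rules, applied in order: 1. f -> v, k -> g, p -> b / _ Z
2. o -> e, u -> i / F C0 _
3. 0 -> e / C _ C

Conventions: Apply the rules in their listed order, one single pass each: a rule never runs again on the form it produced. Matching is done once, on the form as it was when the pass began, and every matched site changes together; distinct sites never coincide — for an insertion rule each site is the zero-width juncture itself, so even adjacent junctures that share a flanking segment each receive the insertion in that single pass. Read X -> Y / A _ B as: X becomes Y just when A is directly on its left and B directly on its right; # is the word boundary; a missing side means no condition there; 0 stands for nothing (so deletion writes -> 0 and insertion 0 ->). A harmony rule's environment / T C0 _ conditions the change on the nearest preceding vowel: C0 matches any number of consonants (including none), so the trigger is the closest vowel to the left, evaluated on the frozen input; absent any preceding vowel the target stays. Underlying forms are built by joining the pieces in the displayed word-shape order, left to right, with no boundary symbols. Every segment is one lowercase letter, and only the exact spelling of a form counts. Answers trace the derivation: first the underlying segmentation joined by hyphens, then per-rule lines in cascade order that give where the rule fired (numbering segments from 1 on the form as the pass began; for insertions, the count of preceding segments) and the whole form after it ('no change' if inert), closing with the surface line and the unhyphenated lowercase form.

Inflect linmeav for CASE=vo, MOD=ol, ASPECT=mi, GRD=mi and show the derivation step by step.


underlying: linmeav-o-ok-at-b
1. f -> v, k -> g, p -> b / _ Z: no change
2. o -> e, u -> i / F C0 _: no change
3. 0 -> e / C _ C: inserts after position(s) 3, 12: linemeavookateb
surface: linemeavookateb


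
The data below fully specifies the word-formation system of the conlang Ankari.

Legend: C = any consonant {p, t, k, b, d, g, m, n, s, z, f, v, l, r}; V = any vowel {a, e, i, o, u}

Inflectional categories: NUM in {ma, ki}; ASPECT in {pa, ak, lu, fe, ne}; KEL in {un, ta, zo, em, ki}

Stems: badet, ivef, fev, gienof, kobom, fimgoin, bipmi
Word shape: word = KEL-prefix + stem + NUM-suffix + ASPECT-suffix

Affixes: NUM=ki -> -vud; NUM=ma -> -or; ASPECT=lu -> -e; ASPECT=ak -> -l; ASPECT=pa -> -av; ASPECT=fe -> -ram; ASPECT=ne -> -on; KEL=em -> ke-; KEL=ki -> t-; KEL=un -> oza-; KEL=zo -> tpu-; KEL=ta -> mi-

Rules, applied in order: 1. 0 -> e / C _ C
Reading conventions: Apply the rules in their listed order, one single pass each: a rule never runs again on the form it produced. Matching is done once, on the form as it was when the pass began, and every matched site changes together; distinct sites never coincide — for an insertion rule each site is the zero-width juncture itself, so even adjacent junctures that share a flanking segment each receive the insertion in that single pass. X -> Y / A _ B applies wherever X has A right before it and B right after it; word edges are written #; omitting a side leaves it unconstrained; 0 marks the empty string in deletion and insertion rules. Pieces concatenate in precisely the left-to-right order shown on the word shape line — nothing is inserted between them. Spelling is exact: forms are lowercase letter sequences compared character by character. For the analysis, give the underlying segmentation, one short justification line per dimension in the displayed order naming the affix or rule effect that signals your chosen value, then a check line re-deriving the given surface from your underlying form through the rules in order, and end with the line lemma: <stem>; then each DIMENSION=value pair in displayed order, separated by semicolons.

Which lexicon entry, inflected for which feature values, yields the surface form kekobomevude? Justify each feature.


underlying: ke-kobom-vud-e
NUM=ki - signalled by the affix -vud
ASPECT=lu - signalled by the affix -e
KEL=em - signalled by the affix ke-
check: kekobomvude -> kekobomevude
lemma: kobom; NUM=ki; ASPECT=lu; KEL=em


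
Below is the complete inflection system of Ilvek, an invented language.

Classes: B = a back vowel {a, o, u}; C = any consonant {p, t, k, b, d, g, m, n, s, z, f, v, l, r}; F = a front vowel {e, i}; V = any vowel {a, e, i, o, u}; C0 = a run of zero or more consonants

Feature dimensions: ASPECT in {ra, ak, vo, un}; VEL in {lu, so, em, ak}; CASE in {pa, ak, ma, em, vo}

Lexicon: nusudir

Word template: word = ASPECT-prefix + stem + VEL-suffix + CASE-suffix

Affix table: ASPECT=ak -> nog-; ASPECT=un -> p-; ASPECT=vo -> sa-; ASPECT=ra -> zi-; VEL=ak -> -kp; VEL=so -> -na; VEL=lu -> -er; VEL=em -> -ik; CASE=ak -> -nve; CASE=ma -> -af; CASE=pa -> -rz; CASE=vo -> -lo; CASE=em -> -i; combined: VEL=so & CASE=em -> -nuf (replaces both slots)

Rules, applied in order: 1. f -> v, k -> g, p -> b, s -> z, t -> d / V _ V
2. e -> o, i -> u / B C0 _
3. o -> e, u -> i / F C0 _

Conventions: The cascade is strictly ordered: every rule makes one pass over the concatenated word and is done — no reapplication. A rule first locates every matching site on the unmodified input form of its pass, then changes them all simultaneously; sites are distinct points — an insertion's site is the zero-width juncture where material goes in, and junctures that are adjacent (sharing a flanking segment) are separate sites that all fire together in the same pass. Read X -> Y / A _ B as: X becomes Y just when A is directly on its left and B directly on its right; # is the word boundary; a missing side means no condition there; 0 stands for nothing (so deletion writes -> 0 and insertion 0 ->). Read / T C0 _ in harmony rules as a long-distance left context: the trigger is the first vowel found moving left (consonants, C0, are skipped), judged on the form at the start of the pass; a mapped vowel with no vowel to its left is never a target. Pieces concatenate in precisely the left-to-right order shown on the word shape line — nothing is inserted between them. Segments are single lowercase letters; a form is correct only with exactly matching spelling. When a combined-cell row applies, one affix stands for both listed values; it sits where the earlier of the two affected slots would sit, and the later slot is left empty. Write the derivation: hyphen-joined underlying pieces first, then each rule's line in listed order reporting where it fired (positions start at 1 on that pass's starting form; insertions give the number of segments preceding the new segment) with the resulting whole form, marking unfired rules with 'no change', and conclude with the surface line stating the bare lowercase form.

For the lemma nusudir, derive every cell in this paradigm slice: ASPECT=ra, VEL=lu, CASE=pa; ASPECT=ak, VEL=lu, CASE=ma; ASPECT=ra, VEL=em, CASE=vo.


cell ASPECT=ra, VEL=lu, CASE=pa:
underlying: zi-nusudir-er-rz
1. f -> v, k -> g, p -> b, s -> z, t -> d / V _ V: fires at position(s) 5: zinuzudirerrz
2. e -> o, i -> u / B C0 _: fires at position(s) 8: zinuzudurerrz
3. o -> e, u -> i / F C0 _: fires at position(s) 4: zinizudurerrz
surface: zinizudurerrz

cell ASPECT=ak, VEL=lu, CASE=ma:
underlying: nog-nusudir-er-af
1. f -> v, k -> g, p -> b, s -> z, t -> d / V _ V: fires at position(s) 6: nognuzudireraf
2. e -> o, i -> u / B C0 _: fires at position(s) 9: nognuzudureraf
3. o -> e, u -> i / F C0 _: no change
surface: nognuzudureraf

cell ASPECT=ra, VEL=em, CASE=vo:
underlying: zi-nusudir-ik-lo
1. f -> v, k -> g, p -> b, s -> z, t -> d / V _ V: fires at position(s) 5: zinuzudiriklo
2. e -> o, i -> u / B C0 _: fires at position(s) 8: zinuzuduriklo
3. o -> e, u -> i / F C0 _: fires at position(s) 4, 13: zinizudurikle
surface: zinizudurikle


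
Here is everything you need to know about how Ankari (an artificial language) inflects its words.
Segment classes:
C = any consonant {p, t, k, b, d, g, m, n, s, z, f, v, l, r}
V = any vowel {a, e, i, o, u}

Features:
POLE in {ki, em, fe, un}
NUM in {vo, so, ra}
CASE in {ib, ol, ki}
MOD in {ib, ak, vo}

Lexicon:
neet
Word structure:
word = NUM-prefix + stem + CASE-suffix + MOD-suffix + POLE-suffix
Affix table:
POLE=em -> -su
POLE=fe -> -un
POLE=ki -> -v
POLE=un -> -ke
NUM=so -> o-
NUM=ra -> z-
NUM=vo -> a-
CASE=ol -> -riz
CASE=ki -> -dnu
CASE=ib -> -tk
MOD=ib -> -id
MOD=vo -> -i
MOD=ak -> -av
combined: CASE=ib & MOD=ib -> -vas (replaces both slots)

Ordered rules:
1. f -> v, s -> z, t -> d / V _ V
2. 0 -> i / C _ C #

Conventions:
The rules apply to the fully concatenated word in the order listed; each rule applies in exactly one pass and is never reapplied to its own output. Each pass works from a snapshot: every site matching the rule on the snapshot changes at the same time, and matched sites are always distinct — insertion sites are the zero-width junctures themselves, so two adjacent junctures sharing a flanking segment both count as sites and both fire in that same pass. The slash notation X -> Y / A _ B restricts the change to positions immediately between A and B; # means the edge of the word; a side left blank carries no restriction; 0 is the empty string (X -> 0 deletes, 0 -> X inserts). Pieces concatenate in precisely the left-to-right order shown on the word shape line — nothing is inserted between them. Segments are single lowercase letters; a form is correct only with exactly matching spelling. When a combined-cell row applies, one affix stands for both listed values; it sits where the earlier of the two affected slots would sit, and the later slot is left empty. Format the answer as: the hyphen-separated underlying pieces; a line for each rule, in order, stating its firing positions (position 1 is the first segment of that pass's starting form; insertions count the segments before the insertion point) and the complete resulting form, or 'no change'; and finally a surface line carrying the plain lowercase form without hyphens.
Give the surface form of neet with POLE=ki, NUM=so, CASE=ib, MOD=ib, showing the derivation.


underlying: o-neet-vas-v
1. f -> v, s -> z, t -> d / V _ V: no change
2. 0 -> i / C _ C #: inserts after position(s) 8: oneetvasiv
surface: oneetvasiv


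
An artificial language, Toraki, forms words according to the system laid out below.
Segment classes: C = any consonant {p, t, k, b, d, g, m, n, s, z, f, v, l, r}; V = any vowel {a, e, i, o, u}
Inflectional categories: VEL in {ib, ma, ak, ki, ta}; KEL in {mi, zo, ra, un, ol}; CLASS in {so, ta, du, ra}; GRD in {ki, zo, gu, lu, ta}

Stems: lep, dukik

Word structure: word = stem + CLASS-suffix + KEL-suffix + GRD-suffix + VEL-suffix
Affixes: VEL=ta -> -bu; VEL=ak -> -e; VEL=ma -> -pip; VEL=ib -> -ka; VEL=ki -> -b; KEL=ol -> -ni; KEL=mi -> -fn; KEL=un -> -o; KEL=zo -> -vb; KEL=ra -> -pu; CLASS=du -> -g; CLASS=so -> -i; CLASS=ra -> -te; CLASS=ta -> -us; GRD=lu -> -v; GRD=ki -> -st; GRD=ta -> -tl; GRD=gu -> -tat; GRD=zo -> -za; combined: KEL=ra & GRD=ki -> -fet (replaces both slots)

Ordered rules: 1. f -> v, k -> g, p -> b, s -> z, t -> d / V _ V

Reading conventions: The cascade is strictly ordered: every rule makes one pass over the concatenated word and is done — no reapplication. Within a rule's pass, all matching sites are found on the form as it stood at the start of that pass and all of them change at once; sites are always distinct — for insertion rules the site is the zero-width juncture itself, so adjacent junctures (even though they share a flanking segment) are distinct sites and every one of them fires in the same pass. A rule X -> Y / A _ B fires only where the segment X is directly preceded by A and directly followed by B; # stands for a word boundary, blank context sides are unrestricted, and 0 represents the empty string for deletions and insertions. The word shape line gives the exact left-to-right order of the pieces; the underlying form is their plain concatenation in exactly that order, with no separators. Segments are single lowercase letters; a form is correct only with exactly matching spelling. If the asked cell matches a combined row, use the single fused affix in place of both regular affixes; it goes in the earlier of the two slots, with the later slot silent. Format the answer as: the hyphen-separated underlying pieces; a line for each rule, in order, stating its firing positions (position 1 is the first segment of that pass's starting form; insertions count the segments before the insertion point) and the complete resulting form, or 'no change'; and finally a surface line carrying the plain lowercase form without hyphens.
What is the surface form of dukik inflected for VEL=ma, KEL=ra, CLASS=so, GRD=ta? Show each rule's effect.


underlying: dukik-i-pu-tl-pip
1. f -> v, k -> g, p -> b, s -> z, t -> d / V _ V: fires at position(s) 3, 5, 7: dugigibutlpip
surface: dugigibutlpip


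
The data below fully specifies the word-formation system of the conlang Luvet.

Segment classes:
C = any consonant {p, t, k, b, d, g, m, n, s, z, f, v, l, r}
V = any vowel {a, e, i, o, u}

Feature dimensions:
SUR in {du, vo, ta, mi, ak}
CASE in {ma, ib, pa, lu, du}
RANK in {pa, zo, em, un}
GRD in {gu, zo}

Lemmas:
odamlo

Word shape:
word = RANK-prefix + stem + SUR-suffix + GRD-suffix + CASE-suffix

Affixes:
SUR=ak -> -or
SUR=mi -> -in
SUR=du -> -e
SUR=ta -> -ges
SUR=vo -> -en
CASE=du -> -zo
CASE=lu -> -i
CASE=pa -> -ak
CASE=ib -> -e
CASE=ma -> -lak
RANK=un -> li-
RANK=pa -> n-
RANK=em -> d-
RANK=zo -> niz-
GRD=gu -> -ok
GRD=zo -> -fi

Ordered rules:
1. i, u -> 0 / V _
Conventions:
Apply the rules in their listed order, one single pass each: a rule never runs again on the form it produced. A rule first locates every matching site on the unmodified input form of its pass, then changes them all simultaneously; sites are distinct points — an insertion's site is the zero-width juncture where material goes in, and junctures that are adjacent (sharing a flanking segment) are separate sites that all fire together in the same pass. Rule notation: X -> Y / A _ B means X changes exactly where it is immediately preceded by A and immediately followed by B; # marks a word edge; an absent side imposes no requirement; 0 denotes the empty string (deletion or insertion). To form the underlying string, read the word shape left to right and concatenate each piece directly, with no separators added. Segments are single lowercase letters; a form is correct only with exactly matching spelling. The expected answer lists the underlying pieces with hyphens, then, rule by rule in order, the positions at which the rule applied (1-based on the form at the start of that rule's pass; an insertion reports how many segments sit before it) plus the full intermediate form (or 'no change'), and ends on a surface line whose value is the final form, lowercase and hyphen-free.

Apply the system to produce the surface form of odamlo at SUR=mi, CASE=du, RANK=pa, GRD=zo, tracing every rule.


underlying: n-odamlo-in-fi-zo
1. i, u -> 0 / V _: fires at position(s) 8: nodamlonfizo
surface: nodamlonfizo


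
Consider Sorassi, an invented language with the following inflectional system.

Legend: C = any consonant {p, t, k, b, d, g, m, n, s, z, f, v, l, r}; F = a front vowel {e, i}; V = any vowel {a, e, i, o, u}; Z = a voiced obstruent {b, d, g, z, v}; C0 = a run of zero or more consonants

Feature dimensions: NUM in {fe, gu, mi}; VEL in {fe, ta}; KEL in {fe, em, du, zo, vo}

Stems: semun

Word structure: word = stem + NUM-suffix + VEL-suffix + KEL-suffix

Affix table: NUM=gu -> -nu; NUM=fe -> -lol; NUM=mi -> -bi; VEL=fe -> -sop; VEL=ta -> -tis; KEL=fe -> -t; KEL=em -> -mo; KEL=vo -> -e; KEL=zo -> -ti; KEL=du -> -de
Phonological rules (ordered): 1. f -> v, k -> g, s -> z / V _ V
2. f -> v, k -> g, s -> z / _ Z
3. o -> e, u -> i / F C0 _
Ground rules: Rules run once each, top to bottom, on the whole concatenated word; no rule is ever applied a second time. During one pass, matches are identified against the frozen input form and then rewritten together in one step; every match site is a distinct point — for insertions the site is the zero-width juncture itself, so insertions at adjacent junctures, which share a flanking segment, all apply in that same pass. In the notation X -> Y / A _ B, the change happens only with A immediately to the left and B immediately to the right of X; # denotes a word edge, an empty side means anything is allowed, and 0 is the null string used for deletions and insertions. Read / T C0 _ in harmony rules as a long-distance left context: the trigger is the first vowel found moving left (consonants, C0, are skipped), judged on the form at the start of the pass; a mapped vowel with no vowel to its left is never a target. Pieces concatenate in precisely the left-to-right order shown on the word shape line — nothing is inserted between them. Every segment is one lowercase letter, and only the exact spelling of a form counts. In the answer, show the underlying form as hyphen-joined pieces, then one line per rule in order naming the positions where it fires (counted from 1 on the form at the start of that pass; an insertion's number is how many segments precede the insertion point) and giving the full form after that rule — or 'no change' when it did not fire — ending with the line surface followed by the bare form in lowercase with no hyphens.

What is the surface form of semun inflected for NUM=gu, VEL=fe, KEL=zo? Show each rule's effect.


underlying: semun-nu-sop-ti
1. f -> v, k -> g, s -> z / V _ V: fires at position(s) 8: semunnuzopti
2. f -> v, k -> g, s -> z / _ Z: no change
3. o -> e, u -> i / F C0 _: fires at position(s) 4: seminnuzopti
surface: seminnuzopti


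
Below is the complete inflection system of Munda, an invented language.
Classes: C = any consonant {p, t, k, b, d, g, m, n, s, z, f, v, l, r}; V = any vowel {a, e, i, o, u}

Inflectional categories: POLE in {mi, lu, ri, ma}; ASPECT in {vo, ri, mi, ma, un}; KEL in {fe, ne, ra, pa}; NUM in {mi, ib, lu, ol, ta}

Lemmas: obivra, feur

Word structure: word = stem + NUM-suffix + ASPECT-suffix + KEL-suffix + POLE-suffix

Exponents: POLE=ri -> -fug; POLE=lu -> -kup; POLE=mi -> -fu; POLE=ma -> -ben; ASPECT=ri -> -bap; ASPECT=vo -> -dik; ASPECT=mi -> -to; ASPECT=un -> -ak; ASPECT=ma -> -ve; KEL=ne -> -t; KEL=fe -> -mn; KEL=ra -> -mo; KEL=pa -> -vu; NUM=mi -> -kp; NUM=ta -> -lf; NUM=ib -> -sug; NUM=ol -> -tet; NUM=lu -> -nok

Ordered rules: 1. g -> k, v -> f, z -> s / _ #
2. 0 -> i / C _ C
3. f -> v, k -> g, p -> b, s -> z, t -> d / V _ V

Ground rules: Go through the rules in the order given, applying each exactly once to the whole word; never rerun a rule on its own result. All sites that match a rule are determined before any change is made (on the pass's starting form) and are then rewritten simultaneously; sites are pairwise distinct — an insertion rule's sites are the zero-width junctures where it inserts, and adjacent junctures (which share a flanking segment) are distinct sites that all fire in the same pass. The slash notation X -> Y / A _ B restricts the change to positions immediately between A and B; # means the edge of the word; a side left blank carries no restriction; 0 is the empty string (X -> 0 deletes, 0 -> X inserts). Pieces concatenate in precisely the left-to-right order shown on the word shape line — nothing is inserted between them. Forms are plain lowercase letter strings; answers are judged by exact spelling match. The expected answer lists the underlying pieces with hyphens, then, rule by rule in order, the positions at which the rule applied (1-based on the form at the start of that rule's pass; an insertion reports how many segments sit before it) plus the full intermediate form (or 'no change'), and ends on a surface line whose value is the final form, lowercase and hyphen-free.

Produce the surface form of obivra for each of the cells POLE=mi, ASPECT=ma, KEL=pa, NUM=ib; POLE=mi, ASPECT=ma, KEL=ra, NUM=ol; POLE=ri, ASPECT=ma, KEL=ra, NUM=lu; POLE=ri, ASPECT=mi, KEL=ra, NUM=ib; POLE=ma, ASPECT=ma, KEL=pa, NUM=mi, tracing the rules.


cell POLE=mi, ASPECT=ma, KEL=pa, NUM=ib:
underlying: obivra-sug-ve-vu-fu
1. g -> k, v -> f, z -> s / _ #: no change
2. 0 -> i / C _ C: inserts after position(s) 4, 9: obivirasugivevufu
3. f -> v, k -> g, p -> b, s -> z, t -> d / V _ V: fires at position(s) 8, 16: obivirazugivevuvu
surface: obivirazugivevuvu

cell POLE=mi, ASPECT=ma, KEL=ra, NUM=ol:
underlying: obivra-tet-ve-mo-fu
1. g -> k, v -> f, z -> s / _ #: no change
2. 0 -> i / C _ C: inserts after position(s) 4, 9: obiviratetivemofu
3. f -> v, k -> g, p -> b, s -> z, t -> d / V _ V: fires at position(s) 8, 10, 16: obiviradedivemovu
surface: obiviradedivemovu

cell POLE=ri, ASPECT=ma, KEL=ra, NUM=lu:
underlying: obivra-nok-ve-mo-fug
1. g -> k, v -> f, z -> s / _ #: fires at position(s) 16: obivranokvemofuk
2. 0 -> i / C _ C: inserts after position(s) 4, 9: obiviranokivemofuk
3. f -> v, k -> g, p -> b, s -> z, t -> d / V _ V: fires at position(s) 10, 16: obiviranogivemovuk
surface: obiviranogivemovuk

cell POLE=ri, ASPECT=mi, KEL=ra, NUM=ib:
underlying: obivra-sug-to-mo-fug
1. g -> k, v -> f, z -> s / _ #: fires at position(s) 16: obivrasugtomofuk
2. 0 -> i / C _ C: inserts after position(s) 4, 9: obivirasugitomofuk
3. f -> v, k -> g, p -> b, s -> z, t -> d / V _ V: fires at position(s) 8, 12, 16: obivirazugidomovuk
surface: obivirazugidomovuk

cell POLE=ma, ASPECT=ma, KEL=pa, NUM=mi:
underlying: obivra-kp-ve-vu-ben
1. g -> k, v -> f, z -> s / _ #: no change
2. 0 -> i / C _ C: inserts after position(s) 4, 7, 8: obivirakipivevuben
3. f -> v, k -> g, p -> b, s -> z, t -> d / V _ V: fires at position(s) 8, 10: obiviragibivevuben
surface: obiviragibivevuben
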